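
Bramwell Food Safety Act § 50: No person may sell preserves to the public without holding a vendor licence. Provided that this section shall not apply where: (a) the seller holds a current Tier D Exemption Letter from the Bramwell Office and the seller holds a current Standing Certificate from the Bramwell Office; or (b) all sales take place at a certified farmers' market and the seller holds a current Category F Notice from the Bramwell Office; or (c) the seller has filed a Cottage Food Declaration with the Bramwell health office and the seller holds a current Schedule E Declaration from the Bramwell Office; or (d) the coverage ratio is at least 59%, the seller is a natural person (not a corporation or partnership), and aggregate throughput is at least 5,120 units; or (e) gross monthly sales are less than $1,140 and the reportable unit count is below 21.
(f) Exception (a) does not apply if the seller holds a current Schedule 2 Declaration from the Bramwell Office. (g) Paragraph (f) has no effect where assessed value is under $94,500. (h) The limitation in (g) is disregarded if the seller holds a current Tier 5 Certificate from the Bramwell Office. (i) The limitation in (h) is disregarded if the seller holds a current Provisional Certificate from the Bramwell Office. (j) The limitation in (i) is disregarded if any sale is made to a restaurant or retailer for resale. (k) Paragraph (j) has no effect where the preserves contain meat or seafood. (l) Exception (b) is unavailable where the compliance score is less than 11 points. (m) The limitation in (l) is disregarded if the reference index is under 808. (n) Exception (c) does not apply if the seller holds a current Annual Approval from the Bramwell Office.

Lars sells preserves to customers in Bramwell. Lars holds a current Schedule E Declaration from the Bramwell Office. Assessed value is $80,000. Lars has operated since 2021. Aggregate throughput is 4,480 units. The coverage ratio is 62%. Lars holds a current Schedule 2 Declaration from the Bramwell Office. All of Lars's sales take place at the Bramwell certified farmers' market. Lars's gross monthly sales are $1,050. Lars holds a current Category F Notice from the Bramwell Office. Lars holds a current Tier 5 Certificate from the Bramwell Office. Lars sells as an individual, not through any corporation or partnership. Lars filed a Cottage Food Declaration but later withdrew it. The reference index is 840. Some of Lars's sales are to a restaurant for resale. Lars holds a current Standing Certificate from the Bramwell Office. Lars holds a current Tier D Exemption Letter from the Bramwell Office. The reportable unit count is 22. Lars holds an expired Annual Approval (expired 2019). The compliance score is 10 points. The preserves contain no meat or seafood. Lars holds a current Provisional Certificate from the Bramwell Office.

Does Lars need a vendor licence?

Yes — Lars must hold a vendor licence.

Exception (a): a current Tier D Exemption Letter is held; a current Standing Certificate is held — every condition holds. But: (f) is triggered — a current Schedule 2 Declaration is held. (g) is triggered (assessed value is $80,000, under the $94,500 limit), but is displaced by (h): (h) applies — a current Tier 5 Certificate is held. (i) would limit (h) — a current Provisional Certificate is held — but (j) sets (i) aside: (j) operates against (i): some sales are to a restaurant for resale. (k), which would lift (j), is inapplicable — the preserves contain no meat or seafood. Exception (a) does not apply.
All of (b)'s requirements are met (all sales are at a certified farmers' market; a current Category F Notice is held). Turning to paragraphs (l)–(m): (l) applies — the compliance score is 10 points, less than the 11 points limit. (m) is not triggered (the reference index is 840, not under 808), so (l) stands. (b) is therefore removed.
Exception (c) fails — the Cottage Food Declaration was withdrawn.
Exception (d) requires that aggregate throughput is at least 5,120 units; but aggregate throughput is 4,480 units, short of 5,120 units, so (d) is unavailable.
Exception (e) fails — the reportable unit count is 22, not below 21.
None of the exceptions is available; § 50 applies in full.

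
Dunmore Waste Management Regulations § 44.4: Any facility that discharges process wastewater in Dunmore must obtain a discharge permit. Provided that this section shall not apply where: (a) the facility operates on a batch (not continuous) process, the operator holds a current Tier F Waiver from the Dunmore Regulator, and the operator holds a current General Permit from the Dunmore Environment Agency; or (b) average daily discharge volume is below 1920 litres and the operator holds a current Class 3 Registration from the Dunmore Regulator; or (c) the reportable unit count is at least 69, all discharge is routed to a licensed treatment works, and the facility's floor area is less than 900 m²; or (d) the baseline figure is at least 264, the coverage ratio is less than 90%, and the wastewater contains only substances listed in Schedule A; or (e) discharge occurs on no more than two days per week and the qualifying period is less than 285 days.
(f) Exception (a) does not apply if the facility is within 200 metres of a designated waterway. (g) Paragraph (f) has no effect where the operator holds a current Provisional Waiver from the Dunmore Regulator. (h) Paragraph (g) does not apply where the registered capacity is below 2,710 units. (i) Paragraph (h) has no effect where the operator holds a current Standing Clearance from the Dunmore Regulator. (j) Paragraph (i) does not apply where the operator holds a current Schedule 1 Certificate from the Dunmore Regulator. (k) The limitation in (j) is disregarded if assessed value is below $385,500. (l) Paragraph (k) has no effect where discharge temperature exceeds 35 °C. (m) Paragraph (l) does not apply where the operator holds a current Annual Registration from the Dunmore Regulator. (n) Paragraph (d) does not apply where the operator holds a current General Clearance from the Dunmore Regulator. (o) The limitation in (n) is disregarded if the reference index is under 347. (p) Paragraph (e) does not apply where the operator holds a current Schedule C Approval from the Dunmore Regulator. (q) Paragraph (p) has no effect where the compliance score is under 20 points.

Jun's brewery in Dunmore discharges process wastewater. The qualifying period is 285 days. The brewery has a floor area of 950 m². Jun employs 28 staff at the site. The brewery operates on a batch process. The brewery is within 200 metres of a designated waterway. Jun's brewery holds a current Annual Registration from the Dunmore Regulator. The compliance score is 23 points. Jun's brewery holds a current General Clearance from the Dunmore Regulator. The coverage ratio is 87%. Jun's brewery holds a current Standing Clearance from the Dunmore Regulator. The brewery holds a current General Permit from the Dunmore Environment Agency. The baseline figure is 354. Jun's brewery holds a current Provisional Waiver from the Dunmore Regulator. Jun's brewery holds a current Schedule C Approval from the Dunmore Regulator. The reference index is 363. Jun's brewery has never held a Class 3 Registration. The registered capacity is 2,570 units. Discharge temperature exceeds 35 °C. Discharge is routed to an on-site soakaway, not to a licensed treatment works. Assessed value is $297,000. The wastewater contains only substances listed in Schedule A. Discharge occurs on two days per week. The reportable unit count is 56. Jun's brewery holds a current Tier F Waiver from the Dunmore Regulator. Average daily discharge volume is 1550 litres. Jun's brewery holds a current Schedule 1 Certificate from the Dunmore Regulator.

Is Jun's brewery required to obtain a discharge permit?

Exception (a)'s conditions are all satisfied: the facility operates on a batch process; a current Tier F Waiver is held; a current General Permit is held. As to paragraphs (f)–(m): (f) would limit (a) — the brewery is within 200 m of a designated waterway — but (g) sets (f) aside: (g) operates — a current Provisional Waiver is held. (h) would limit (g) — the registered capacity is 2,570 units, below the 2,710 units limit — but (i) sets (h) aside: (i) operates against (h): a current Standing Clearance is held. (j) is triggered (a current Schedule 1 Certificate is held), but is overridden by (k): (k) is triggered — assessed value is $297,000, below the $385,500 limit. (l) operates (discharge temperature exceeds 35 °C), but is displaced by (m): (m) operates against (l): a current Annual Registration is held. So (a) applies.
Exception (b) does not apply: the Class 3 Registration is not current.
Exception (c) fails — the reportable unit count is 56, short of 69.
All of (d)'s requirements are met (the baseline figure is 354, meeting the 264 threshold; the coverage ratio is 87%, less than the 90% limit; the wastewater is Schedule-A-only). But: (n) operates against (d): a current General Clearance is held. (o), which would lift (n), is not engaged — the reference index is 363, not under 347. (d) is therefore removed.
Exception (e) does not apply: the qualifying period is 285 days, not less than 285 days.

No — exception (a) applies; Jun's brewery is not required to obtain a discharge permit.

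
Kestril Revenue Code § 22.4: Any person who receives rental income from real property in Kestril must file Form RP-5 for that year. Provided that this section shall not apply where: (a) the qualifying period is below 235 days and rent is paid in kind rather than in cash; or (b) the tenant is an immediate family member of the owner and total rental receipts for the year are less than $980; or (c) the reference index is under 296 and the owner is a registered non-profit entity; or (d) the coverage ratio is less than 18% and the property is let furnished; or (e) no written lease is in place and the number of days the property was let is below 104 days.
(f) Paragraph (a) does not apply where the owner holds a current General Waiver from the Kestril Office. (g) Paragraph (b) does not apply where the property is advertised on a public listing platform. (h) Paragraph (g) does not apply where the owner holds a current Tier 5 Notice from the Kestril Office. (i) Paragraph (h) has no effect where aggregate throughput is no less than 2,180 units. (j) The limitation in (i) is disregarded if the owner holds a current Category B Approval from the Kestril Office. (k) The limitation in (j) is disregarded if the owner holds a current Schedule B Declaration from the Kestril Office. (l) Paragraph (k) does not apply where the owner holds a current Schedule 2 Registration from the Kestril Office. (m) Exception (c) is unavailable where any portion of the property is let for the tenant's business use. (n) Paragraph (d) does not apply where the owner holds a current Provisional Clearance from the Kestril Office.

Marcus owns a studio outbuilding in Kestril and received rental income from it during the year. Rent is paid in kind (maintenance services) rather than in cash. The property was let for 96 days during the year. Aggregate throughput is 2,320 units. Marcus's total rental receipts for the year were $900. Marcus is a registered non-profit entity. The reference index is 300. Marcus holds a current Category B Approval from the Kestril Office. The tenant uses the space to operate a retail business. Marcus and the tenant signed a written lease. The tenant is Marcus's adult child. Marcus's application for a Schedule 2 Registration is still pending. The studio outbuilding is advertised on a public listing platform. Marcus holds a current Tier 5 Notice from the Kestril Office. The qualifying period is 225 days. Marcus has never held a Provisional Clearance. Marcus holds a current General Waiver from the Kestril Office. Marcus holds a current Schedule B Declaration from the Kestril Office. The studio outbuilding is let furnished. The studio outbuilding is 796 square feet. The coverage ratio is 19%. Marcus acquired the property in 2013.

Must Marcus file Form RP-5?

Yes — Marcus must file Form RP-5.

All of (a)'s requirements are met (the qualifying period is 225 days, below the 235 days limit; rent is paid in kind). Turning to paragraph (f): (f) operates against (a): a current General Waiver is held. Exception (a) does not apply.
Exception (b)'s conditions are all satisfied: the tenant is an immediate family member; total rental receipts for the year are $900, less than the $980 limit. But applying paragraphs (g)–(l): (g) is engaged — the property is publicly advertised. (h) operates (a current Tier 5 Notice is held), but is displaced by (i): (i) operates against (h): aggregate throughput is 2,320 units, meeting the 2,180 units threshold. (j) is triggered (a current Category B Approval is held), but is displaced by (k): (k) operates — a current Schedule B Declaration is held. (l) does not operate here (no current Schedule 2 Registration is held), so (k) stands. (b) is therefore removed.
Exception (c) requires that the reference index is under 296; but the reference index is 300, not under 296, so (c) is unavailable.
Exception (d) requires that the coverage ratio is less than 18%; but the coverage ratio is 19%, not less than 18%, so (d) is unavailable.
Exception (e) fails — a written lease is in place.
No exception displaces § 22.4.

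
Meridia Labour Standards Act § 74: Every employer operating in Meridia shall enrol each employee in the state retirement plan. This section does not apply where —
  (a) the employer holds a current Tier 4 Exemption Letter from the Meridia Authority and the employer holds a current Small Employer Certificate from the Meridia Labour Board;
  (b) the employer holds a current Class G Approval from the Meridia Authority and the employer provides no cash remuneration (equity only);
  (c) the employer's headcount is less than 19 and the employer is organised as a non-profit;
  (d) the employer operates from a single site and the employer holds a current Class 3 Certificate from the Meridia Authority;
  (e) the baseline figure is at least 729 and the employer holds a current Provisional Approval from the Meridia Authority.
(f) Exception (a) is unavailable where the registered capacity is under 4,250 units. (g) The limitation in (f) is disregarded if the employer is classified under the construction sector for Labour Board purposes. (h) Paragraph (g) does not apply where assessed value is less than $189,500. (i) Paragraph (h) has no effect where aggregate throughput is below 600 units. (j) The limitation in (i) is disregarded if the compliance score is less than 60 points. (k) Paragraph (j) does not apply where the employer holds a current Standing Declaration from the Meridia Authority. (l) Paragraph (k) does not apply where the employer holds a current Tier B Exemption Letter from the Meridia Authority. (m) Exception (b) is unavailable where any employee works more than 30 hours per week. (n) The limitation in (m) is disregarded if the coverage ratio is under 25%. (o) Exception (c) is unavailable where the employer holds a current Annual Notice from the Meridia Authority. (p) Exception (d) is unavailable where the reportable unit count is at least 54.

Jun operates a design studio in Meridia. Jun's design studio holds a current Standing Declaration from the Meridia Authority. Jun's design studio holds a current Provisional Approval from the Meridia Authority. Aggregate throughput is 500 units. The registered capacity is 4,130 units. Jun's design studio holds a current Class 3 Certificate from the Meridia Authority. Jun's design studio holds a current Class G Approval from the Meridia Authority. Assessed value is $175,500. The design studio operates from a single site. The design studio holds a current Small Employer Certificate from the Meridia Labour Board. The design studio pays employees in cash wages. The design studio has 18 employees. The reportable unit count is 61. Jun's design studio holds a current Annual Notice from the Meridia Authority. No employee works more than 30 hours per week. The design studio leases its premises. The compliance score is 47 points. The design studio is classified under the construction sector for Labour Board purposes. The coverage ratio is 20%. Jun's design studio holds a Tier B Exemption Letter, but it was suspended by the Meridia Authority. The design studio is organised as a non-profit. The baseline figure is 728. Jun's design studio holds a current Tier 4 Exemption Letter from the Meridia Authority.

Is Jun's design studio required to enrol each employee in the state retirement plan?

Exception (a)'s conditions are all satisfied: a current Tier 4 Exemption Letter is held; a current Small Employer Certificate is held. Under paragraphs (f)–(l): (f) is triggered (the registered capacity is 4,130 units, under the 4,250 units limit), but is set aside by (g): (g) operates against (f): the design studio is classified under the construction sector. (h) is engaged (assessed value is $175,500, less than the $189,500 limit), but is overridden by (i): (i) operates against (h): aggregate throughput is 500 units, below the 600 units limit. (j) would limit (i) — the compliance score is 47 points, less than the 60 points limit — but (k) sets (j) aside: (k) operates — a current Standing Declaration is held. (l) is inapplicable (the Tier B Exemption Letter is not current), so (k) stands. (a) remains available.
Exception (b) does not apply: employees are paid cash wages.
Exception (c)'s conditions are all satisfied: the employer's headcount is 18, less than the 19 limit; the employer is a non-profit. But applying paragraph (o): (o) operates against (c): a current Annual Notice is held. Exception (c) does not apply.
Exception (d)'s conditions are all satisfied: the employer operates from a single site; a current Class 3 Certificate is held. But applying paragraph (p): (p) is engaged — the reportable unit count is 61, meeting the 54 threshold. Exception (d) does not apply.
Exception (e) requires that the baseline figure is at least 729; but the baseline figure is 728, short of 729, so (e) is unavailable.

No — exception (a) applies; Jun's design studio is not required to enrol each employee in the state retirement plan.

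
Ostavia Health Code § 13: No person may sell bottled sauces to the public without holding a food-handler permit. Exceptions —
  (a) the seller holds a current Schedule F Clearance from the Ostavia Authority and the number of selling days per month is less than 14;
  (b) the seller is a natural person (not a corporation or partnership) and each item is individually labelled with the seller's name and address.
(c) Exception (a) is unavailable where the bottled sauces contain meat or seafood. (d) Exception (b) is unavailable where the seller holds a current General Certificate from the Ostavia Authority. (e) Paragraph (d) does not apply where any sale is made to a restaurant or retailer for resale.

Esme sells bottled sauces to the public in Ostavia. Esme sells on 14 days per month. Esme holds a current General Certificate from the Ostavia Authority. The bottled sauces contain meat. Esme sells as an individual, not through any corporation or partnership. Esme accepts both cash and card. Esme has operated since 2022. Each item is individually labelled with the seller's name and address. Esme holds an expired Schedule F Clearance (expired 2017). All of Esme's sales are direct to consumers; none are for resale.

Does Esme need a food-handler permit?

Exception (a) requires that the seller holds a current Schedule F Clearance from the Ostavia Authority; but the Schedule F Clearance is not current, so (a) is unavailable.
All of (b)'s requirements are met (the seller is a natural person; items are individually labelled). However, paragraphs (d)–(e) must be considered: (d) is triggered — a current General Certificate is held. (e) is not triggered (no sales are for resale), so (d) stands. So (b) is unavailable.
No exception is made out. Esme falls within the general rule.

Yes — Esme must hold a food-handler permit.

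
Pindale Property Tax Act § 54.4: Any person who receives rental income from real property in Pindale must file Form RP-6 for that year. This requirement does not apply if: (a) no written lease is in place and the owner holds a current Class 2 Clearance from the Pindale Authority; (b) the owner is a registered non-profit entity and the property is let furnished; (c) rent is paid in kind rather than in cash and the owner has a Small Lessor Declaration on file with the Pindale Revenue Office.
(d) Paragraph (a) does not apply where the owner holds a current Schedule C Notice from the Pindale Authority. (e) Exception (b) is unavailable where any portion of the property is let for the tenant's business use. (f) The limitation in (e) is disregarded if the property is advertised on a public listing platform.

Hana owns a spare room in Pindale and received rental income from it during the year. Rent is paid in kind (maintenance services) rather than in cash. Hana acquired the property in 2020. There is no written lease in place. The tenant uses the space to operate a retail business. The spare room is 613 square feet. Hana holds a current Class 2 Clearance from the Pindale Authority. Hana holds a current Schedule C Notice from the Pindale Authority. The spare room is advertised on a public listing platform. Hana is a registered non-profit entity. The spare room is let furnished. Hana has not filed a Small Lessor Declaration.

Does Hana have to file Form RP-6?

Exception (a): there is no written lease; a current Class 2 Clearance is held — every condition holds. But: (d) operates against (a): a current Schedule C Notice is held. Exception (a) does not apply.
Exception (b)'s conditions are all satisfied: Hana is a registered non-profit; the property is let furnished. Applying paragraphs (e)–(f): (e) is triggered (the space is let for business use), but is itself disapplied by (f): (f) is triggered — the property is publicly advertised. (b) remains available.
Exception (c) requires that the owner has a Small Lessor Declaration on file with the Pindale Revenue Office; but no Small Lessor Declaration is on file, so (c) is unavailable.

No — exception (b) applies; Hana is not required to file Form RP-6.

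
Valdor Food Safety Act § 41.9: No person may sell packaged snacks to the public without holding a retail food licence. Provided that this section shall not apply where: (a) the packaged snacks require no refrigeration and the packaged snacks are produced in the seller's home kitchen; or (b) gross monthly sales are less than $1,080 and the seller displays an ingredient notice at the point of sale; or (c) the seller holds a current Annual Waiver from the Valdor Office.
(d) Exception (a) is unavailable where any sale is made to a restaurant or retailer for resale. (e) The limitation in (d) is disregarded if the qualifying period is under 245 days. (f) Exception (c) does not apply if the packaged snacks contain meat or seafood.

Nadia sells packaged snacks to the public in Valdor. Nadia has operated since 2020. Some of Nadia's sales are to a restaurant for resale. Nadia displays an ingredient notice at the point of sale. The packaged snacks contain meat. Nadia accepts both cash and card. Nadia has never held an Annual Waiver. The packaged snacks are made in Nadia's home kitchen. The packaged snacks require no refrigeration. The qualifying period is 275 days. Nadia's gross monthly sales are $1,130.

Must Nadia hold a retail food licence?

Exception (a): the packaged snacks are shelf-stable; the packaged snacks are home-kitchen produced — every condition holds. But applying paragraphs (d)–(e): (d) operates against (a): some sales are to a restaurant for resale. (e), which would lift (d), is not engaged — the qualifying period is 275 days, not under 245 days. Exception (a) does not apply.
Exception (b) fails — gross monthly sales are $1,130, not less than $1,080.
Exception (c) does not apply: the Annual Waiver is not current.
Every exception is unavailable, so the rule governs.

Yes — Nadia must hold a retail food licence.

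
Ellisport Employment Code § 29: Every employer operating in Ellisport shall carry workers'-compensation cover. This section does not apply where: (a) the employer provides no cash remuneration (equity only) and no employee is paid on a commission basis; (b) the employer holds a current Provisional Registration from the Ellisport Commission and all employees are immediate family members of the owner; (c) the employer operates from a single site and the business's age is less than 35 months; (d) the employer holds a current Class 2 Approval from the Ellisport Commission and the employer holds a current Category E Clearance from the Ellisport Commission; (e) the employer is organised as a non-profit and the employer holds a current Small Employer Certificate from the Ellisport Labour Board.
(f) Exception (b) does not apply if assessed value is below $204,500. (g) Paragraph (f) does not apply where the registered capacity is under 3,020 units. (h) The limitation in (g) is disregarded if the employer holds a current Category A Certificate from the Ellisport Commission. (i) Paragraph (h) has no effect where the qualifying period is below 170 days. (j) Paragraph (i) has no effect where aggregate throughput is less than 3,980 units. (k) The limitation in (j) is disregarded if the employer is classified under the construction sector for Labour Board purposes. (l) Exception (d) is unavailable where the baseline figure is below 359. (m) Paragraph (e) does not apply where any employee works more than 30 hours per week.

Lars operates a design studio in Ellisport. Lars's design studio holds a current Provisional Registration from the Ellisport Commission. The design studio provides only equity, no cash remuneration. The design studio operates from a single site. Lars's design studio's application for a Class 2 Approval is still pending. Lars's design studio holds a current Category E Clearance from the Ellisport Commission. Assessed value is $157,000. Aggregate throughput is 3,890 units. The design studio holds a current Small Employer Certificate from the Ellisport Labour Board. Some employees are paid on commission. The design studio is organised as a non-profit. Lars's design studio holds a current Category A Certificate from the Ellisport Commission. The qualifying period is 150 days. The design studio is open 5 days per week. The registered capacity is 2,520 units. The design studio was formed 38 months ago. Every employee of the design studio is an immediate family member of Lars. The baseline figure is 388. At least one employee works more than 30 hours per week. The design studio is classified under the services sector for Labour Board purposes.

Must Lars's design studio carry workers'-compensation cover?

Yes — Lars's design studio must carry workers'-compensation cover.

Exception (a) does not apply: some employees are paid on commission.
All of (b)'s requirements are met (a current Provisional Registration is held; every employee is an immediate family member). However, paragraphs (f)–(k) must be considered: (f) applies — assessed value is $157,000, below the $204,500 limit. (g) operates (the registered capacity is 2,520 units, under the 3,020 units limit), but yields to (h): (h) operates against (g): a current Category A Certificate is held. (i) is triggered (the qualifying period is 150 days, below the 170 days limit), but is set aside by (j): (j) is engaged — aggregate throughput is 3,890 units, less than the 3,980 units limit. (k) is inapplicable (the design studio is classified under the services sector), so (j) stands. Exception (b) does not apply.
Exception (c) requires that the business's age is less than 35 months; but the business's age is 38 months, not less than 35 months, so (c) is unavailable.
Exception (d) requires that the employer holds a current Class 2 Approval from the Ellisport Commission; but the Class 2 Approval is not current, so (d) is unavailable.
All of (e)'s requirements are met (the employer is a non-profit; a current Small Employer Certificate is held). Turning to paragraph (m): (m) operates against (e): at least one employee exceeds 30 hours/week. So (e) is unavailable.
No exception is made out. Lars's design studio falls within the general rule.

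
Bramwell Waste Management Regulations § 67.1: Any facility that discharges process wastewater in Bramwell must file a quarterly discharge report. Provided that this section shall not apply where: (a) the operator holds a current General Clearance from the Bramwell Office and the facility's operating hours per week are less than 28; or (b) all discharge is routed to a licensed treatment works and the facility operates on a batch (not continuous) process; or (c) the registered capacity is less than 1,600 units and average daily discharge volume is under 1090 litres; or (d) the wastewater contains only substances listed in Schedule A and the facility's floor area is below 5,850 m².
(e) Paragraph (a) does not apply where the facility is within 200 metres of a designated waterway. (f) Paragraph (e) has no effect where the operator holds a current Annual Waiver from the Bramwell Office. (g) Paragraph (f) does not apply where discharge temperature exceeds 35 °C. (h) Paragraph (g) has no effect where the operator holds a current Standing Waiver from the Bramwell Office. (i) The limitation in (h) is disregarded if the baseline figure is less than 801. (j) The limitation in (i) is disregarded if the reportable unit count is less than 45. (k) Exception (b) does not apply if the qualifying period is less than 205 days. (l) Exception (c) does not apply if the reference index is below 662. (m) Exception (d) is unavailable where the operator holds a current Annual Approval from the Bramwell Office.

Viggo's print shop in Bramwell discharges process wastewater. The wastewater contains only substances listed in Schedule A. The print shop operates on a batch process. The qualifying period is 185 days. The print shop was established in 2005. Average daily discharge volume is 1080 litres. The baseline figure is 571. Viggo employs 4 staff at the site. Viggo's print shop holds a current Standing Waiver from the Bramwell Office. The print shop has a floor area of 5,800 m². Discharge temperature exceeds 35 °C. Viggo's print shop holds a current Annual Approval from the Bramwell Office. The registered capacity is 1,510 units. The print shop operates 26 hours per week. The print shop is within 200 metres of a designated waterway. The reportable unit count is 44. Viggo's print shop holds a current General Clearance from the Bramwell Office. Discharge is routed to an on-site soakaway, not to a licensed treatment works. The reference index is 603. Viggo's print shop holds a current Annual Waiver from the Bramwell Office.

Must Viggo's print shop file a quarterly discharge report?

No — exception (a) applies; Viggo's print shop is not required to file a quarterly discharge report.

Exception (a) is satisfied on its face — a current General Clearance is held; the facility's operating hours per week are 26, less than the 28 limit. Considering the limiting provisions: (e) would limit (a) — the print shop is within 200 m of a designated waterway — but (f) sets (e) aside: (f) operates against (e): a current Annual Waiver is held. (g) would limit (f) — discharge temperature exceeds 35 °C — but (h) sets (g) aside: (h) is triggered — a current Standing Waiver is held. (i) operates (the baseline figure is 571, less than the 801 limit), but yields to (j): (j) operates — the reportable unit count is 44, less than the 45 limit. So (a) applies.
Exception (b) requires that all discharge is routed to a licensed treatment works; but discharge is not routed to a licensed treatment works, so (b) is unavailable.
All of (c)'s requirements are met (the registered capacity is 1,510 units, less than the 1,600 units limit; average daily discharge volume is 1080 litres, under the 1090 litres limit). Turning to paragraph (l): (l) operates against (c): the reference index is 603, below the 662 limit. Exception (c) does not apply.
Exception (d): the wastewater is Schedule-A-only; the facility's floor area is 5,800 m², below the 5,850 m² limit — every condition holds. But applying paragraph (m): (m) operates — a current Annual Approval is held. (d) is therefore removed.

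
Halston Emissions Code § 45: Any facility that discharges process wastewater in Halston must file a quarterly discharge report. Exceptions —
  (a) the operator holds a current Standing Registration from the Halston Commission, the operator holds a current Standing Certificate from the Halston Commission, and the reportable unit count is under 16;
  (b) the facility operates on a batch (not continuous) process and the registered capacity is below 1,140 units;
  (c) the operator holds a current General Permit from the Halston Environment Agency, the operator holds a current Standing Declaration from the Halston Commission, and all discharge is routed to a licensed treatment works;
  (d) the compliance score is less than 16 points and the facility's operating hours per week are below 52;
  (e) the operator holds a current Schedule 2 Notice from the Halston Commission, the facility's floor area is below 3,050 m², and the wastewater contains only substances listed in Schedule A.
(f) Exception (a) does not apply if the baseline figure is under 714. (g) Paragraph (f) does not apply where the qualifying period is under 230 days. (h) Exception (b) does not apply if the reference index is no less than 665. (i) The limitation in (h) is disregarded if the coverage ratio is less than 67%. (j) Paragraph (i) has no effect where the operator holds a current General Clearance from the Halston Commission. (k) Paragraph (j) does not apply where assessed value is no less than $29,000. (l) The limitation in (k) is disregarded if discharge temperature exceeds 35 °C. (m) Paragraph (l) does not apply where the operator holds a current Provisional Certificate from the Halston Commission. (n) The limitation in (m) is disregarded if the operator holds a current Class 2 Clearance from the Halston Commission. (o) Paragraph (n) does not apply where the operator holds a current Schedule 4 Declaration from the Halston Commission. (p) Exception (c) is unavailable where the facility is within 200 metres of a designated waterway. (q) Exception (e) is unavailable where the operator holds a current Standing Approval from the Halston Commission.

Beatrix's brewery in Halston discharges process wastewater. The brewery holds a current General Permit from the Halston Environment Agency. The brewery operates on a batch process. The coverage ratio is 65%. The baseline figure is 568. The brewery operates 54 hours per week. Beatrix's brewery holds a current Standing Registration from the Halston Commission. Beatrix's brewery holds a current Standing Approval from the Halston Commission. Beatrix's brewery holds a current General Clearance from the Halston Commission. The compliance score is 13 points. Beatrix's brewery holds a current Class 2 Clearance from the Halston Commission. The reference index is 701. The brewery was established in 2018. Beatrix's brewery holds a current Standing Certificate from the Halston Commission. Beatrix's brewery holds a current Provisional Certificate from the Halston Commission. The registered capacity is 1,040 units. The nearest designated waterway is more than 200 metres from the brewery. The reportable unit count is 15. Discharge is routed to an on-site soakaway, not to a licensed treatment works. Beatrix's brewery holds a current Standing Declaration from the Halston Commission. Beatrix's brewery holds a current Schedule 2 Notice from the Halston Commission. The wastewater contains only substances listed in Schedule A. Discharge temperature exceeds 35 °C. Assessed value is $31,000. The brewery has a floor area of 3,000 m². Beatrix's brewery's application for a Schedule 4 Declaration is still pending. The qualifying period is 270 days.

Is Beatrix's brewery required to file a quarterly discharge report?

Exception (a) is satisfied on its face — a current Standing Registration is held; a current Standing Certificate is held; the reportable unit count is 15, under the 16 limit. However, paragraphs (f)–(g) must be considered: (f) operates — the baseline figure is 568, under the 714 limit. (g), which would lift (f), is not engaged — the qualifying period is 270 days, not under 230 days. So (a) is unavailable.
Exception (b)'s conditions are all satisfied: the facility operates on a batch process; the registered capacity is 1,040 units, below the 1,140 units limit. Turning to paragraphs (h)–(o): (h) operates against (b): the reference index is 701, meeting the 665 threshold. (i) is engaged (the coverage ratio is 65%, less than the 67% limit), but yields to (j): (j) applies — a current General Clearance is held. (k) applies (assessed value is $31,000, meeting the $29,000 threshold), but yields to (l): (l) operates against (k): discharge temperature exceeds 35 °C. (m) would limit (l) — a current Provisional Certificate is held — but (n) sets (m) aside: (n) is triggered — a current Class 2 Clearance is held. (o), which would lift (n), does not operate here — there is no Schedule 4 Declaration in force. (b) is therefore removed.
Exception (c) does not apply: discharge is not routed to a licensed treatment works.
Exception (d) fails — the facility's operating hours per week are 54, not below 52.
Exception (e)'s conditions are all satisfied: a current Schedule 2 Notice is held; the facility's floor area is 3,000 m², below the 3,050 m² limit; the wastewater is Schedule-A-only. Turning to paragraph (q): (q) operates against (e): a current Standing Approval is held. Exception (e) does not apply.
Every exception is unavailable, so the rule governs.

Yes — Beatrix's brewery must file a quarterly discharge report.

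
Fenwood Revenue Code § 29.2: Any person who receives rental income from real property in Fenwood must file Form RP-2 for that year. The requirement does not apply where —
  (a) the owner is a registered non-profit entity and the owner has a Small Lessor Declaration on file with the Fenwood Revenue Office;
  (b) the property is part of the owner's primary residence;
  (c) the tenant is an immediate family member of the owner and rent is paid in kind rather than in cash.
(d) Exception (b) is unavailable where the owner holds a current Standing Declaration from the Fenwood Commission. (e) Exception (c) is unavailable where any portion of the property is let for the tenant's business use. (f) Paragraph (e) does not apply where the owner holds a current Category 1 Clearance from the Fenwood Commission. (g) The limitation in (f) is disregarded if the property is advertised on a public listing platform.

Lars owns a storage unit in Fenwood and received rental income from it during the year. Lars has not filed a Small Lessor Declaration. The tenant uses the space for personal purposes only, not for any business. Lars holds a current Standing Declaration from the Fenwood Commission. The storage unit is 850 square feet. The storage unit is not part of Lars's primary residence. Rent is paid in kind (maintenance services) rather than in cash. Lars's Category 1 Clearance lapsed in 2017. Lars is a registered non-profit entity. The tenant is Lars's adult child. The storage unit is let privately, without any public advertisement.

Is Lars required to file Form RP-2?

Exception (a) does not apply: no Small Lessor Declaration is on file.
Exception (b) does not apply: the storage unit is not part of the primary residence.
Exception (c): the tenant is an immediate family member; rent is paid in kind — every condition holds. Applying paragraphs (e)–(g): (e) is not triggered — the space is used for personal purposes only. (c) remains available.

No — exception (c) applies; Lars is not required to file Form RP-2.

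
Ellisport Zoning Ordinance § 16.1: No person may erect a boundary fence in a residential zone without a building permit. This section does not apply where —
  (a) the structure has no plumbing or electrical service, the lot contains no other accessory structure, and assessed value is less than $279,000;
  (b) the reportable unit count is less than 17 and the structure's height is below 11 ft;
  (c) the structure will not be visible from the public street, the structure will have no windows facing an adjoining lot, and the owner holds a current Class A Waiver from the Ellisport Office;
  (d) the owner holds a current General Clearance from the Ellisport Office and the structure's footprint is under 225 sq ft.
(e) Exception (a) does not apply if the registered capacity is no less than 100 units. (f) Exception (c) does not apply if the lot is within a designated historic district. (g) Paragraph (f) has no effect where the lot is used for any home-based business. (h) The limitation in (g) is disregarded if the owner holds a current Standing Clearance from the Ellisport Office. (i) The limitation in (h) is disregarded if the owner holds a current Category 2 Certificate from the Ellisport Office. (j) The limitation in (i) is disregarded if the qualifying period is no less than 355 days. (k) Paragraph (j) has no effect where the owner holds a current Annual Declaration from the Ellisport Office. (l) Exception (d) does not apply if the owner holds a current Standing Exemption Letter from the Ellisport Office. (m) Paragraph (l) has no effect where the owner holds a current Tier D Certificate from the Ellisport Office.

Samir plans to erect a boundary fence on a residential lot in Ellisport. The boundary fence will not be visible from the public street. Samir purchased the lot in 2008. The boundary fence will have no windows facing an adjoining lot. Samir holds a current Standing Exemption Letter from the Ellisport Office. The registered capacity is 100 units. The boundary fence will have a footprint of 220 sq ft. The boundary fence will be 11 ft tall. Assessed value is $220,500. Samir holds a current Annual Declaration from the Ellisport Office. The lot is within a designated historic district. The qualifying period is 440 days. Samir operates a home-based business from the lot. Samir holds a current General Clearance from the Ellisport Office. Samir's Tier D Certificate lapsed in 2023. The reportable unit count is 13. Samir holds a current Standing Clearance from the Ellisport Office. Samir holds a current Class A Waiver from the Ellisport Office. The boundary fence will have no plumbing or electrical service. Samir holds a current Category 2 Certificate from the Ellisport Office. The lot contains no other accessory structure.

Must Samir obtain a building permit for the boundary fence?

No — exception (c) applies; Samir does not need a building permit.

Exception (a): there is no plumbing or electrical service; the lot has no other accessory structure; assessed value is $220,500, less than the $279,000 limit — every condition holds. However, paragraph (e) must be considered: (e) operates against (a): the registered capacity is 100 units, meeting the 100 units threshold. So (a) is unavailable.
Exception (b) does not apply: the structure's height is 11 ft, not below 11 ft.
Exception (c): the structure will not be visible from the street; no windows face an adjoining lot; a current Class A Waiver is held — every condition holds. Considering the limiting provisions: (f) operates (the lot is in a historic district), but is set aside by (g): (g) is engaged — a home-based business operates on the lot. (h) operates (a current Standing Clearance is held), but yields to (i): (i) operates against (h): a current Category 2 Certificate is held. (j) would limit (i) — the qualifying period is 440 days, meeting the 355 days threshold — but (k) sets (j) aside: (k) operates — a current Annual Declaration is held. So (c) applies.
All of (d)'s requirements are met (a current General Clearance is held; the structure's footprint is 220 sq ft, under the 225 sq ft limit). Turning to paragraphs (l)–(m): (l) applies — a current Standing Exemption Letter is held. (m), which would lift (l), is not triggered — there is no Tier D Certificate in force. So (d) is unavailable.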